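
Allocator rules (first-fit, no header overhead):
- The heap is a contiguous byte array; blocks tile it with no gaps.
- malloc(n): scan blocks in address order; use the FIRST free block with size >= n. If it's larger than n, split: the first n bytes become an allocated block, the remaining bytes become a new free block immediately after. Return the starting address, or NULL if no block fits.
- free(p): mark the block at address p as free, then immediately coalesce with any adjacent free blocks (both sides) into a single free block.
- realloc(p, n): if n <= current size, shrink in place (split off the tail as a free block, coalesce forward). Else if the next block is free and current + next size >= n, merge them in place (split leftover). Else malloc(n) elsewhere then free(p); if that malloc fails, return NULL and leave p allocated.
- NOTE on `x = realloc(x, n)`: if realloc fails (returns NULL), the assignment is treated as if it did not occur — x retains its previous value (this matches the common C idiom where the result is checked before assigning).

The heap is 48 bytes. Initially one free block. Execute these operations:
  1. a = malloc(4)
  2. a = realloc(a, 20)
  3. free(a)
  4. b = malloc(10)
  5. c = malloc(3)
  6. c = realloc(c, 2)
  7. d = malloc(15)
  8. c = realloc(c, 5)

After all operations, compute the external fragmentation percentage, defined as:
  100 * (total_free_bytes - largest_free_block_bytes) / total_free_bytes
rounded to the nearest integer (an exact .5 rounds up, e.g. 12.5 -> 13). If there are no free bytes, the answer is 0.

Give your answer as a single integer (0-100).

Answer: 11

Derivation:
Op 1: a = malloc(4) -> a = 0; heap: [0-3 ALLOC][4-47 FREE]
Op 2: a = realloc(a, 20) -> a = 0; heap: [0-19 ALLOC][20-47 FREE]
Op 3: free(a) -> (freed a); heap: [0-47 FREE]
Op 4: b = malloc(10) -> b = 0; heap: [0-9 ALLOC][10-47 FREE]
Op 5: c = malloc(3) -> c = 10; heap: [0-9 ALLOC][10-12 ALLOC][13-47 FREE]
Op 6: c = realloc(c, 2) -> c = 10; heap: [0-9 ALLOC][10-11 ALLOC][12-47 FREE]
Op 7: d = malloc(15) -> d = 12; heap: [0-9 ALLOC][10-11 ALLOC][12-26 ALLOC][27-47 FREE]
Op 8: c = realloc(c, 5) -> c = 27; heap: [0-9 ALLOC][10-11 FREE][12-26 ALLOC][27-31 ALLOC][32-47 FREE]
Free blocks: [2 16] total_free=18 largest=16 -> 100*(18-16)/18 = 200/18 ≈ 11.111 -> rounds to 11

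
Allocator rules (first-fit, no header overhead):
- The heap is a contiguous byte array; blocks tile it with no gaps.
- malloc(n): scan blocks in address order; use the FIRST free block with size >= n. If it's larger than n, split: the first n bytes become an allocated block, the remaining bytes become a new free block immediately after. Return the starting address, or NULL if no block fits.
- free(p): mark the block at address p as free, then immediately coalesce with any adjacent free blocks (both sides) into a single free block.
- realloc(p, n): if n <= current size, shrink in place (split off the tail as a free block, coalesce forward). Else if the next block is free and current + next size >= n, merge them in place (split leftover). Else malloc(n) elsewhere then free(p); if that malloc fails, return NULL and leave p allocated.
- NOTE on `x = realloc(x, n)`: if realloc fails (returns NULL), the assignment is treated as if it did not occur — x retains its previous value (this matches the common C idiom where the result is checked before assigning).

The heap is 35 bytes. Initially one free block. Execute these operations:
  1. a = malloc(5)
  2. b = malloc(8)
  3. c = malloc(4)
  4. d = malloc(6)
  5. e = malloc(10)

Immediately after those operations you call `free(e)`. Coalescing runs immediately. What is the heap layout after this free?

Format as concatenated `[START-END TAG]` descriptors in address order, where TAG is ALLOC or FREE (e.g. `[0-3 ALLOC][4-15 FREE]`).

Op 1: a = malloc(5) -> a = 0; heap: [0-4 ALLOC][5-34 FREE]
Op 2: b = malloc(8) -> b = 5; heap: [0-4 ALLOC][5-12 ALLOC][13-34 FREE]
Op 3: c = malloc(4) -> c = 13; heap: [0-4 ALLOC][5-12 ALLOC][13-16 ALLOC][17-34 FREE]
Op 4: d = malloc(6) -> d = 17; heap: [0-4 ALLOC][5-12 ALLOC][13-16 ALLOC][17-22 ALLOC][23-34 FREE]
Op 5: e = malloc(10) -> e = 23; heap: [0-4 ALLOC][5-12 ALLOC][13-16 ALLOC][17-22 ALLOC][23-32 ALLOC][33-34 FREE]
free(e): e = 23 -> block [23-32 ALLOC]; mark free, coalesce with adjacent free neighbors -> [0-4 ALLOC][5-12 ALLOC][13-16 ALLOC][17-22 ALLOC][23-34 FREE]

Answer: [0-4 ALLOC][5-12 ALLOC][13-16 ALLOC][17-22 ALLOC][23-34 FREE]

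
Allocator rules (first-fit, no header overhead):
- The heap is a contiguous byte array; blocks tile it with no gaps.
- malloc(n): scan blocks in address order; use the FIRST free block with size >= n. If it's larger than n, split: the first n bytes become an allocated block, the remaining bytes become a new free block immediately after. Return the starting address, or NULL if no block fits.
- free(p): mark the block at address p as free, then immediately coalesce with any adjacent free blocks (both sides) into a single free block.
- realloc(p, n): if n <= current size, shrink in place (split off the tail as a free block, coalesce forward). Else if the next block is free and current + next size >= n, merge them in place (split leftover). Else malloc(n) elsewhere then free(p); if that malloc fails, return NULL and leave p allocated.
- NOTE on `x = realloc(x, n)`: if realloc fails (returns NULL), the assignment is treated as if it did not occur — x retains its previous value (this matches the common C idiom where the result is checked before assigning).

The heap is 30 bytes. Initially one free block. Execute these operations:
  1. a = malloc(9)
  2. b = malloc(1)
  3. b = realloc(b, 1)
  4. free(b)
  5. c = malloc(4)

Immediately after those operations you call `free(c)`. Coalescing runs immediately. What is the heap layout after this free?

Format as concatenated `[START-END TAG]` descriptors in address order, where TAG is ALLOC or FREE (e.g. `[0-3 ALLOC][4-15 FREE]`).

Op 1: a = malloc(9) -> a = 0; heap: [0-8 ALLOC][9-29 FREE]
Op 2: b = malloc(1) -> b = 9; heap: [0-8 ALLOC][9-9 ALLOC][10-29 FREE]
Op 3: b = realloc(b, 1) -> b = 9; heap: [0-8 ALLOC][9-9 ALLOC][10-29 FREE]
Op 4: free(b) -> (freed b); heap: [0-8 ALLOC][9-29 FREE]
Op 5: c = malloc(4) -> c = 9; heap: [0-8 ALLOC][9-12 ALLOC][13-29 FREE]
free(c): c = 9 -> block [9-12 ALLOC]; mark free, coalesce with adjacent free neighbors -> [0-8 ALLOC][9-29 FREE]

Answer: [0-8 ALLOC][9-29 FREE]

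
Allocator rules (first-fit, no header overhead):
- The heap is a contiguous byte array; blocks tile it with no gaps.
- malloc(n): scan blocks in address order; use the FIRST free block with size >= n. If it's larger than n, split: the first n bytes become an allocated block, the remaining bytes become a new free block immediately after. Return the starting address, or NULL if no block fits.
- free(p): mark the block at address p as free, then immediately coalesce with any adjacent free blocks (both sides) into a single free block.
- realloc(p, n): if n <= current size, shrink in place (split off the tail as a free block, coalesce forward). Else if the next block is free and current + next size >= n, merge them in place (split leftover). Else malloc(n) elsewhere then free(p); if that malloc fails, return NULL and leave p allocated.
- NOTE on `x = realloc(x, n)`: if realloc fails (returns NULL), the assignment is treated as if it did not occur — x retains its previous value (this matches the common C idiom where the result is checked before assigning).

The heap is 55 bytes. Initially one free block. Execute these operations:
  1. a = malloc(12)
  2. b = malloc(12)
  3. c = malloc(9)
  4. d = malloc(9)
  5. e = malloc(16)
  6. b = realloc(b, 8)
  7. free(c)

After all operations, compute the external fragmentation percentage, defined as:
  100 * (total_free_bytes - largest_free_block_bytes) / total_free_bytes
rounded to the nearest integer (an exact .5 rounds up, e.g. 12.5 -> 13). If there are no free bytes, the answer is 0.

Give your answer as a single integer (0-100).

Answer: 50

Derivation:
Op 1: a = malloc(12) -> a = 0; heap: [0-11 ALLOC][12-54 FREE]
Op 2: b = malloc(12) -> b = 12; heap: [0-11 ALLOC][12-23 ALLOC][24-54 FREE]
Op 3: c = malloc(9) -> c = 24; heap: [0-11 ALLOC][12-23 ALLOC][24-32 ALLOC][33-54 FREE]
Op 4: d = malloc(9) -> d = 33; heap: [0-11 ALLOC][12-23 ALLOC][24-32 ALLOC][33-41 ALLOC][42-54 FREE]
Op 5: e = malloc(16) -> e = NULL; heap: [0-11 ALLOC][12-23 ALLOC][24-32 ALLOC][33-41 ALLOC][42-54 FREE]
Op 6: b = realloc(b, 8) -> b = 12; heap: [0-11 ALLOC][12-19 ALLOC][20-23 FREE][24-32 ALLOC][33-41 ALLOC][42-54 FREE]
Op 7: free(c) -> (freed c); heap: [0-11 ALLOC][12-19 ALLOC][20-32 FREE][33-41 ALLOC][42-54 FREE]
Free blocks: [13 13] total_free=26 largest=13 -> 100*(26-13)/26 = 1300/26 = 50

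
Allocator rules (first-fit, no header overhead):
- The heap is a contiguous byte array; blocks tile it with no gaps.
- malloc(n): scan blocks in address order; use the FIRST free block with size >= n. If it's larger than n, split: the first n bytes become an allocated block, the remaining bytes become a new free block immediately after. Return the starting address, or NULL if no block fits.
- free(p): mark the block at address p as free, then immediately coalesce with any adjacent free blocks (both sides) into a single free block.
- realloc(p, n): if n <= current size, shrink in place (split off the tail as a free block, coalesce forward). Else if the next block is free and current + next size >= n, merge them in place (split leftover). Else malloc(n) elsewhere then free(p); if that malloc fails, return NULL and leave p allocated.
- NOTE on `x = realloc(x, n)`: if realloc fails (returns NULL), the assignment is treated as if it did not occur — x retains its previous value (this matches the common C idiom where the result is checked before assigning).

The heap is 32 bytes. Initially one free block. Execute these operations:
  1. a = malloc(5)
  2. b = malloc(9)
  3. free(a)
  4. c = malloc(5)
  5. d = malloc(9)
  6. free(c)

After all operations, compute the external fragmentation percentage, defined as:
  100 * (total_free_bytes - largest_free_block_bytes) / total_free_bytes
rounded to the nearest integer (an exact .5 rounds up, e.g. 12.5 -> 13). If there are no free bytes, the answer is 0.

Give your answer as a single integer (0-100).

Op 1: a = malloc(5) -> a = 0; heap: [0-4 ALLOC][5-31 FREE]
Op 2: b = malloc(9) -> b = 5; heap: [0-4 ALLOC][5-13 ALLOC][14-31 FREE]
Op 3: free(a) -> (freed a); heap: [0-4 FREE][5-13 ALLOC][14-31 FREE]
Op 4: c = malloc(5) -> c = 0; heap: [0-4 ALLOC][5-13 ALLOC][14-31 FREE]
Op 5: d = malloc(9) -> d = 14; heap: [0-4 ALLOC][5-13 ALLOC][14-22 ALLOC][23-31 FREE]
Op 6: free(c) -> (freed c); heap: [0-4 FREE][5-13 ALLOC][14-22 ALLOC][23-31 FREE]
Free blocks: [5 9] total_free=14 largest=9 -> 100*(14-9)/14 = 500/14 ≈ 35.714 -> rounds to 36

Answer: 36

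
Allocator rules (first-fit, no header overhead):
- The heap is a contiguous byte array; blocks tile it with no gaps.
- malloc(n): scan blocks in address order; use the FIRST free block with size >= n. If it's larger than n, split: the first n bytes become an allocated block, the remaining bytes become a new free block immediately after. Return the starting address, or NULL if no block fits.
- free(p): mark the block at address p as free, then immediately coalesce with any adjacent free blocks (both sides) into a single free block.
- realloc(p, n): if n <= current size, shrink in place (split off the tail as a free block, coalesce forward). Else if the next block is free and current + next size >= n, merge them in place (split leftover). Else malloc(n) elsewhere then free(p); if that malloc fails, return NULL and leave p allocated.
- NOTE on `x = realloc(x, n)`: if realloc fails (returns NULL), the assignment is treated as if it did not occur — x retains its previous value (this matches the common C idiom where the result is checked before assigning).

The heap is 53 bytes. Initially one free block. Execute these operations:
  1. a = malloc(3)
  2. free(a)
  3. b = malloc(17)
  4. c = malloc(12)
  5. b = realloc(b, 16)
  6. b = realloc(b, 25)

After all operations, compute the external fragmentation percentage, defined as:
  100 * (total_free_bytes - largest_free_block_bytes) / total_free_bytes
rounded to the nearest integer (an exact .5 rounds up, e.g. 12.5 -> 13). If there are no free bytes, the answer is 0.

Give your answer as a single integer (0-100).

Op 1: a = malloc(3) -> a = 0; heap: [0-2 ALLOC][3-52 FREE]
Op 2: free(a) -> (freed a); heap: [0-52 FREE]
Op 3: b = malloc(17) -> b = 0; heap: [0-16 ALLOC][17-52 FREE]
Op 4: c = malloc(12) -> c = 17; heap: [0-16 ALLOC][17-28 ALLOC][29-52 FREE]
Op 5: b = realloc(b, 16) -> b = 0; heap: [0-15 ALLOC][16-16 FREE][17-28 ALLOC][29-52 FREE]
Op 6: b = realloc(b, 25) -> NULL (b unchanged); heap: [0-15 ALLOC][16-16 FREE][17-28 ALLOC][29-52 FREE]
Free blocks: [1 24] total_free=25 largest=24 -> 100*(25-24)/25 = 100/25 = 4

Answer: 4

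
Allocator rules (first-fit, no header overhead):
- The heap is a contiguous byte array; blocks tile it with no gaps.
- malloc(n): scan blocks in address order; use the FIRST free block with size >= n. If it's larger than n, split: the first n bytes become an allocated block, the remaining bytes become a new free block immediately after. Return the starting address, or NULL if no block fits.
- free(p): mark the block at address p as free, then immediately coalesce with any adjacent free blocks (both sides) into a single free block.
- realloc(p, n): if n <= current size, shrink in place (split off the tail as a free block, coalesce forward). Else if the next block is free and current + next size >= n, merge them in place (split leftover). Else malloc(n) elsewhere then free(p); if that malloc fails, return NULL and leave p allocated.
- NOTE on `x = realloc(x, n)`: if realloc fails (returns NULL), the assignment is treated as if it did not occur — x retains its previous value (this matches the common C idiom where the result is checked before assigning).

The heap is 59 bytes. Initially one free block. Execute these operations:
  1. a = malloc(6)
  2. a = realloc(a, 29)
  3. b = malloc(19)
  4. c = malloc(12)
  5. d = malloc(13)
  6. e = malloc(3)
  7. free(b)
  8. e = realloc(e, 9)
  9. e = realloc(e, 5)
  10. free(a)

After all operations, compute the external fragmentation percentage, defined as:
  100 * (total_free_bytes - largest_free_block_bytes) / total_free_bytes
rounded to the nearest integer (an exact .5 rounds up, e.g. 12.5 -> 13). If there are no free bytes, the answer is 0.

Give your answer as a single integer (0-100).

Answer: 11

Derivation:
Op 1: a = malloc(6) -> a = 0; heap: [0-5 ALLOC][6-58 FREE]
Op 2: a = realloc(a, 29) -> a = 0; heap: [0-28 ALLOC][29-58 FREE]
Op 3: b = malloc(19) -> b = 29; heap: [0-28 ALLOC][29-47 ALLOC][48-58 FREE]
Op 4: c = malloc(12) -> c = NULL; heap: [0-28 ALLOC][29-47 ALLOC][48-58 FREE]
Op 5: d = malloc(13) -> d = NULL; heap: [0-28 ALLOC][29-47 ALLOC][48-58 FREE]
Op 6: e = malloc(3) -> e = 48; heap: [0-28 ALLOC][29-47 ALLOC][48-50 ALLOC][51-58 FREE]
Op 7: free(b) -> (freed b); heap: [0-28 ALLOC][29-47 FREE][48-50 ALLOC][51-58 FREE]
Op 8: e = realloc(e, 9) -> e = 48; heap: [0-28 ALLOC][29-47 FREE][48-56 ALLOC][57-58 FREE]
Op 9: e = realloc(e, 5) -> e = 48; heap: [0-28 ALLOC][29-47 FREE][48-52 ALLOC][53-58 FREE]
Op 10: free(a) -> (freed a); heap: [0-47 FREE][48-52 ALLOC][53-58 FREE]
Free blocks: [48 6] total_free=54 largest=48 -> 100*(54-48)/54 = 600/54 ≈ 11.111 -> rounds to 11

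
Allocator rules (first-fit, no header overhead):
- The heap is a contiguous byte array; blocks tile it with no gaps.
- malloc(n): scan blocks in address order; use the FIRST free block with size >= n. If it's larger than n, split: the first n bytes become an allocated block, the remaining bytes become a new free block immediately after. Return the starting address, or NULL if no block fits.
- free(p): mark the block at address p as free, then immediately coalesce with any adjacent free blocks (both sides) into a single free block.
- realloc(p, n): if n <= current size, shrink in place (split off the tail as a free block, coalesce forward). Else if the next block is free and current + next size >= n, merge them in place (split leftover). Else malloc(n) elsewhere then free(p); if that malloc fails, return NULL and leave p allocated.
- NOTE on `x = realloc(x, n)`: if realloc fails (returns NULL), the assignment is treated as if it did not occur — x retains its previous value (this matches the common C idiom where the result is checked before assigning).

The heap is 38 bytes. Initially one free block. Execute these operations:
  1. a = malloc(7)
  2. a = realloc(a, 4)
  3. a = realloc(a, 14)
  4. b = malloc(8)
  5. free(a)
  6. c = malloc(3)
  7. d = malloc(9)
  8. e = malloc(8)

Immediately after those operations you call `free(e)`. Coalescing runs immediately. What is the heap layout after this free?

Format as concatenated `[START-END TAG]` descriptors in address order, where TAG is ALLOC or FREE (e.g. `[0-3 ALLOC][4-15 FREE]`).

Answer: [0-2 ALLOC][3-11 ALLOC][12-13 FREE][14-21 ALLOC][22-37 FREE]

Derivation:
Op 1: a = malloc(7) -> a = 0; heap: [0-6 ALLOC][7-37 FREE]
Op 2: a = realloc(a, 4) -> a = 0; heap: [0-3 ALLOC][4-37 FREE]
Op 3: a = realloc(a, 14) -> a = 0; heap: [0-13 ALLOC][14-37 FREE]
Op 4: b = malloc(8) -> b = 14; heap: [0-13 ALLOC][14-21 ALLOC][22-37 FREE]
Op 5: free(a) -> (freed a); heap: [0-13 FREE][14-21 ALLOC][22-37 FREE]
Op 6: c = malloc(3) -> c = 0; heap: [0-2 ALLOC][3-13 FREE][14-21 ALLOC][22-37 FREE]
Op 7: d = malloc(9) -> d = 3; heap: [0-2 ALLOC][3-11 ALLOC][12-13 FREE][14-21 ALLOC][22-37 FREE]
Op 8: e = malloc(8) -> e = 22; heap: [0-2 ALLOC][3-11 ALLOC][12-13 FREE][14-21 ALLOC][22-29 ALLOC][30-37 FREE]
free(e): e = 22 -> block [22-29 ALLOC]; mark free, coalesce with adjacent free neighbors -> [0-2 ALLOC][3-11 ALLOC][12-13 FREE][14-21 ALLOC][22-37 FREE]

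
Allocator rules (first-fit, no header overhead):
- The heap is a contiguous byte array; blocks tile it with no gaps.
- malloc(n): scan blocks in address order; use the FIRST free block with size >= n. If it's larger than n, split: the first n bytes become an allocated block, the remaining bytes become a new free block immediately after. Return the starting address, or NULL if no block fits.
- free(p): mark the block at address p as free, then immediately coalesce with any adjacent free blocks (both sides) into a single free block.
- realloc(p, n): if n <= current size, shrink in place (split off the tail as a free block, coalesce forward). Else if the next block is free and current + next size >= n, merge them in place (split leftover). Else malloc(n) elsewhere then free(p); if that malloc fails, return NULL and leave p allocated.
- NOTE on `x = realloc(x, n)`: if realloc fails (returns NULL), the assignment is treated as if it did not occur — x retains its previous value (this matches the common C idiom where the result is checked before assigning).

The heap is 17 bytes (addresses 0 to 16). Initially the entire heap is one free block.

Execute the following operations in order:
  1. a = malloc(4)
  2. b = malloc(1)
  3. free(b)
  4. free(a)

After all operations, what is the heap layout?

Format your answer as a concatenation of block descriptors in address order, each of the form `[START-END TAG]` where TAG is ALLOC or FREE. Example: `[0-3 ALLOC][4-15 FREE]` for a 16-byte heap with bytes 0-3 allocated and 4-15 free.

Op 1: a = malloc(4) -> a = 0; heap: [0-3 ALLOC][4-16 FREE]
Op 2: b = malloc(1) -> b = 4; heap: [0-3 ALLOC][4-4 ALLOC][5-16 FREE]
Op 3: free(b) -> (freed b); heap: [0-3 ALLOC][4-16 FREE]
Op 4: free(a) -> (freed a); heap: [0-16 FREE]

Answer: [0-16 FREE]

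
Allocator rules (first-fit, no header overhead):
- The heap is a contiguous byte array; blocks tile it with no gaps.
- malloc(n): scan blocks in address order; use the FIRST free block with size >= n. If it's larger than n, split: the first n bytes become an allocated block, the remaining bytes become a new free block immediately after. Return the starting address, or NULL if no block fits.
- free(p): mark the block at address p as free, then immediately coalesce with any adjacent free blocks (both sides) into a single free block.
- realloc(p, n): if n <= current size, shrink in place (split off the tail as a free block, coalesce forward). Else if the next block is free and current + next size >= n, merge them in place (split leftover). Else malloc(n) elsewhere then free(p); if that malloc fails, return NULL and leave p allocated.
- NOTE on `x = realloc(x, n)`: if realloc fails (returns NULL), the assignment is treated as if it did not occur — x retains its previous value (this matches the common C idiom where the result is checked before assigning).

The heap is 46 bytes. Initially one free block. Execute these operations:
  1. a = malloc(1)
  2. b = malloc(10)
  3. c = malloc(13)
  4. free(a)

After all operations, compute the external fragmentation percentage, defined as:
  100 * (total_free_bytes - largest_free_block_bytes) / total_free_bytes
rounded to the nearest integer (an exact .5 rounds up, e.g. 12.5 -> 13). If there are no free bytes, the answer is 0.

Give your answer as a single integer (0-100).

Answer: 4

Derivation:
Op 1: a = malloc(1) -> a = 0; heap: [0-0 ALLOC][1-45 FREE]
Op 2: b = malloc(10) -> b = 1; heap: [0-0 ALLOC][1-10 ALLOC][11-45 FREE]
Op 3: c = malloc(13) -> c = 11; heap: [0-0 ALLOC][1-10 ALLOC][11-23 ALLOC][24-45 FREE]
Op 4: free(a) -> (freed a); heap: [0-0 FREE][1-10 ALLOC][11-23 ALLOC][24-45 FREE]
Free blocks: [1 22] total_free=23 largest=22 -> 100*(23-22)/23 = 100/23 ≈ 4.348 -> rounds to 4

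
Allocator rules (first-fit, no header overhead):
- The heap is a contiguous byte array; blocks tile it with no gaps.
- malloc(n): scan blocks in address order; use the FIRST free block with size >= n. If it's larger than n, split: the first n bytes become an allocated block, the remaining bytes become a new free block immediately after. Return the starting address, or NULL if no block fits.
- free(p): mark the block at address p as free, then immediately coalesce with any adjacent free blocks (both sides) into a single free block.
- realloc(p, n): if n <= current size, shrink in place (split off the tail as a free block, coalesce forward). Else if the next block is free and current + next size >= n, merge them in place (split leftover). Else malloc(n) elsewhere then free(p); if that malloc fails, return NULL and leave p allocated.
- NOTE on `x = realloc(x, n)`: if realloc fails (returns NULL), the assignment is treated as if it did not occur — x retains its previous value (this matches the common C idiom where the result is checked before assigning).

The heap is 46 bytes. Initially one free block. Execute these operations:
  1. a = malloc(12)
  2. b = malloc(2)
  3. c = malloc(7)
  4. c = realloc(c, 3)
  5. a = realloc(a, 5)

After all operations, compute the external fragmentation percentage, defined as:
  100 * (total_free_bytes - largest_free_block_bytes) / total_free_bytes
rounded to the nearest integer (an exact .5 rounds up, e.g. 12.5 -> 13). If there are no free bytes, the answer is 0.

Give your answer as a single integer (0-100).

Answer: 19

Derivation:
Op 1: a = malloc(12) -> a = 0; heap: [0-11 ALLOC][12-45 FREE]
Op 2: b = malloc(2) -> b = 12; heap: [0-11 ALLOC][12-13 ALLOC][14-45 FREE]
Op 3: c = malloc(7) -> c = 14; heap: [0-11 ALLOC][12-13 ALLOC][14-20 ALLOC][21-45 FREE]
Op 4: c = realloc(c, 3) -> c = 14; heap: [0-11 ALLOC][12-13 ALLOC][14-16 ALLOC][17-45 FREE]
Op 5: a = realloc(a, 5) -> a = 0; heap: [0-4 ALLOC][5-11 FREE][12-13 ALLOC][14-16 ALLOC][17-45 FREE]
Free blocks: [7 29] total_free=36 largest=29 -> 100*(36-29)/36 = 700/36 ≈ 19.444 -> rounds to 19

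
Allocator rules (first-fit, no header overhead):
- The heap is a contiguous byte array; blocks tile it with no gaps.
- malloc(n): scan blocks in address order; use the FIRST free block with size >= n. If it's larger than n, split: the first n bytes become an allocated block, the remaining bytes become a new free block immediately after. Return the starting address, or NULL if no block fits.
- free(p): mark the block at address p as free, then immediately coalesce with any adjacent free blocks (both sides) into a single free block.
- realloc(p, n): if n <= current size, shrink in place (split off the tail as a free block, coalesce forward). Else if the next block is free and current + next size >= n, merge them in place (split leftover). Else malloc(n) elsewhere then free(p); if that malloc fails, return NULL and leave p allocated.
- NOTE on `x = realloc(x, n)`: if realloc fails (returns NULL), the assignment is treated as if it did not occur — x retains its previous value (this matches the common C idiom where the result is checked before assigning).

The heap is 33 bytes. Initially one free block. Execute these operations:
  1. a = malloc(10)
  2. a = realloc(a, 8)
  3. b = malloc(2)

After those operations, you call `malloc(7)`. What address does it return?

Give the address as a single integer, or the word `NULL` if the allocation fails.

Answer: 10

Derivation:
Op 1: a = malloc(10) -> a = 0; heap: [0-9 ALLOC][10-32 FREE]
Op 2: a = realloc(a, 8) -> a = 0; heap: [0-7 ALLOC][8-32 FREE]
Op 3: b = malloc(2) -> b = 8; heap: [0-7 ALLOC][8-9 ALLOC][10-32 FREE]
malloc(7): first-fit scan over [0-7 ALLOC][8-9 ALLOC][10-32 FREE] -> 10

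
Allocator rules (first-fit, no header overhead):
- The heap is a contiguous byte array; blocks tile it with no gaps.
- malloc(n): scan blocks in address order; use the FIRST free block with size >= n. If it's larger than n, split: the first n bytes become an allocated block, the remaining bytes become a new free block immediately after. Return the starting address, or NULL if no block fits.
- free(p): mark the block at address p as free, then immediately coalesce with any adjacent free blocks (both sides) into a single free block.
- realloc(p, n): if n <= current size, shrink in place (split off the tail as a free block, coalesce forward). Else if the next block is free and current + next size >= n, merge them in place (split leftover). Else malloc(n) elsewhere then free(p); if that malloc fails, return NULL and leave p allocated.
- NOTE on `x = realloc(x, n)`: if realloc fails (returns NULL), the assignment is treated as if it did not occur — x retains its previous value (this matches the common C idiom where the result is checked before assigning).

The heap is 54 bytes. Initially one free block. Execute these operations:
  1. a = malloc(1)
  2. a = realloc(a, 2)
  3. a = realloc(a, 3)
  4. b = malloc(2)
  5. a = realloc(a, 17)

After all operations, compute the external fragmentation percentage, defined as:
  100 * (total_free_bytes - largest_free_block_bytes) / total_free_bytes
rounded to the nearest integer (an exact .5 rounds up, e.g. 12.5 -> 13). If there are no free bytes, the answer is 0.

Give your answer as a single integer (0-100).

Answer: 9

Derivation:
Op 1: a = malloc(1) -> a = 0; heap: [0-0 ALLOC][1-53 FREE]
Op 2: a = realloc(a, 2) -> a = 0; heap: [0-1 ALLOC][2-53 FREE]
Op 3: a = realloc(a, 3) -> a = 0; heap: [0-2 ALLOC][3-53 FREE]
Op 4: b = malloc(2) -> b = 3; heap: [0-2 ALLOC][3-4 ALLOC][5-53 FREE]
Op 5: a = realloc(a, 17) -> a = 5; heap: [0-2 FREE][3-4 ALLOC][5-21 ALLOC][22-53 FREE]
Free blocks: [3 32] total_free=35 largest=32 -> 100*(35-32)/35 = 300/35 ≈ 8.571 -> rounds to 9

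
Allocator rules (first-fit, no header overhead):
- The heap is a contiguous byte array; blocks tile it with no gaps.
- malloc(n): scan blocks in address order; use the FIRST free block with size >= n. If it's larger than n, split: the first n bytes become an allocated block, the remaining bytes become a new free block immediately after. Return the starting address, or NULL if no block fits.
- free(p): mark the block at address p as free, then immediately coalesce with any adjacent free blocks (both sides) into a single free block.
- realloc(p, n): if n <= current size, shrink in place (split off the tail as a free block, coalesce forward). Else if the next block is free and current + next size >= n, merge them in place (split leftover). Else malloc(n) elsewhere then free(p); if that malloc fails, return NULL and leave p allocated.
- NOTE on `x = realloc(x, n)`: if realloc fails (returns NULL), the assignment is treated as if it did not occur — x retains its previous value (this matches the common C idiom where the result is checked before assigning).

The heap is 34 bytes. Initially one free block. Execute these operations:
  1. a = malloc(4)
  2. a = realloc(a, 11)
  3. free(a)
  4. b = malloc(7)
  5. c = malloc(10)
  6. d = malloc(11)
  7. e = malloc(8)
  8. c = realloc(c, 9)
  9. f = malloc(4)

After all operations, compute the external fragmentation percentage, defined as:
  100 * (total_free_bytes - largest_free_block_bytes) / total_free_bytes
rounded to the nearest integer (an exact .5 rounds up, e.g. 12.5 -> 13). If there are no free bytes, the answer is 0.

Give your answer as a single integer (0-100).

Op 1: a = malloc(4) -> a = 0; heap: [0-3 ALLOC][4-33 FREE]
Op 2: a = realloc(a, 11) -> a = 0; heap: [0-10 ALLOC][11-33 FREE]
Op 3: free(a) -> (freed a); heap: [0-33 FREE]
Op 4: b = malloc(7) -> b = 0; heap: [0-6 ALLOC][7-33 FREE]
Op 5: c = malloc(10) -> c = 7; heap: [0-6 ALLOC][7-16 ALLOC][17-33 FREE]
Op 6: d = malloc(11) -> d = 17; heap: [0-6 ALLOC][7-16 ALLOC][17-27 ALLOC][28-33 FREE]
Op 7: e = malloc(8) -> e = NULL; heap: [0-6 ALLOC][7-16 ALLOC][17-27 ALLOC][28-33 FREE]
Op 8: c = realloc(c, 9) -> c = 7; heap: [0-6 ALLOC][7-15 ALLOC][16-16 FREE][17-27 ALLOC][28-33 FREE]
Op 9: f = malloc(4) -> f = 28; heap: [0-6 ALLOC][7-15 ALLOC][16-16 FREE][17-27 ALLOC][28-31 ALLOC][32-33 FREE]
Free blocks: [1 2] total_free=3 largest=2 -> 100*(3-2)/3 = 100/3 ≈ 33.333 -> rounds to 33

Answer: 33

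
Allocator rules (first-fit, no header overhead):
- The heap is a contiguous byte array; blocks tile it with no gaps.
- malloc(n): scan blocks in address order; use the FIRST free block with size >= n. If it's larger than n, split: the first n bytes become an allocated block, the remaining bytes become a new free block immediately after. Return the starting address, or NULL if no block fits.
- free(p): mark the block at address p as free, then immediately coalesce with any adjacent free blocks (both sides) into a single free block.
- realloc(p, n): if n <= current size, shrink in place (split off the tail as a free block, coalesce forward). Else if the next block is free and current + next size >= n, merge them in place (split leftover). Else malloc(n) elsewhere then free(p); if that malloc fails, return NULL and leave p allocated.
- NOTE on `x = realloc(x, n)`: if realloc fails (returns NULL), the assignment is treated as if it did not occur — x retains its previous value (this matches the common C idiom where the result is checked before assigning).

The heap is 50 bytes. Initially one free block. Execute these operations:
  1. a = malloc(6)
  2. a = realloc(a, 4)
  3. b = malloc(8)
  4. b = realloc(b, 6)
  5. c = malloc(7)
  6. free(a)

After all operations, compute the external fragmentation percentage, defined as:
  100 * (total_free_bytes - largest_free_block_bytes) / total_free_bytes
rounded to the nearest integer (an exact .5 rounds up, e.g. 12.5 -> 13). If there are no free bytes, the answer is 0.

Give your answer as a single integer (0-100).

Answer: 11

Derivation:
Op 1: a = malloc(6) -> a = 0; heap: [0-5 ALLOC][6-49 FREE]
Op 2: a = realloc(a, 4) -> a = 0; heap: [0-3 ALLOC][4-49 FREE]
Op 3: b = malloc(8) -> b = 4; heap: [0-3 ALLOC][4-11 ALLOC][12-49 FREE]
Op 4: b = realloc(b, 6) -> b = 4; heap: [0-3 ALLOC][4-9 ALLOC][10-49 FREE]
Op 5: c = malloc(7) -> c = 10; heap: [0-3 ALLOC][4-9 ALLOC][10-16 ALLOC][17-49 FREE]
Op 6: free(a) -> (freed a); heap: [0-3 FREE][4-9 ALLOC][10-16 ALLOC][17-49 FREE]
Free blocks: [4 33] total_free=37 largest=33 -> 100*(37-33)/37 = 400/37 ≈ 10.811 -> rounds to 11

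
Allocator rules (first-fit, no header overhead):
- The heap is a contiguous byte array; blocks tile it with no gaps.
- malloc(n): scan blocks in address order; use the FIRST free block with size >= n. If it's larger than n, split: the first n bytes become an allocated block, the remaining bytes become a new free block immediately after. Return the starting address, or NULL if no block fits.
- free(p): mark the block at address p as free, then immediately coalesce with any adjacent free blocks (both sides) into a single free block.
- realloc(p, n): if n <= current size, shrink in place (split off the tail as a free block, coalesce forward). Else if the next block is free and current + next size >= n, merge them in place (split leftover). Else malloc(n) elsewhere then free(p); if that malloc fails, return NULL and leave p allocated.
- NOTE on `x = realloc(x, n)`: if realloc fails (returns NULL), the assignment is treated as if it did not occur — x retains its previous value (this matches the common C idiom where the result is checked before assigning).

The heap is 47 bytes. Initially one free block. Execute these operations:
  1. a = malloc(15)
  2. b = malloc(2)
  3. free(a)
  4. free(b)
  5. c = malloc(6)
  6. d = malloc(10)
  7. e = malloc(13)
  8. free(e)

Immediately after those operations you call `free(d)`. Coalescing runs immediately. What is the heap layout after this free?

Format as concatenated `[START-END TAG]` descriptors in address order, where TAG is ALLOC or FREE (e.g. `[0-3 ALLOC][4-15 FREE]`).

Op 1: a = malloc(15) -> a = 0; heap: [0-14 ALLOC][15-46 FREE]
Op 2: b = malloc(2) -> b = 15; heap: [0-14 ALLOC][15-16 ALLOC][17-46 FREE]
Op 3: free(a) -> (freed a); heap: [0-14 FREE][15-16 ALLOC][17-46 FREE]
Op 4: free(b) -> (freed b); heap: [0-46 FREE]
Op 5: c = malloc(6) -> c = 0; heap: [0-5 ALLOC][6-46 FREE]
Op 6: d = malloc(10) -> d = 6; heap: [0-5 ALLOC][6-15 ALLOC][16-46 FREE]
Op 7: e = malloc(13) -> e = 16; heap: [0-5 ALLOC][6-15 ALLOC][16-28 ALLOC][29-46 FREE]
Op 8: free(e) -> (freed e); heap: [0-5 ALLOC][6-15 ALLOC][16-46 FREE]
free(d): d = 6 -> block [6-15 ALLOC]; mark free, coalesce with adjacent free neighbors -> [0-5 ALLOC][6-46 FREE]

Answer: [0-5 ALLOC][6-46 FREE]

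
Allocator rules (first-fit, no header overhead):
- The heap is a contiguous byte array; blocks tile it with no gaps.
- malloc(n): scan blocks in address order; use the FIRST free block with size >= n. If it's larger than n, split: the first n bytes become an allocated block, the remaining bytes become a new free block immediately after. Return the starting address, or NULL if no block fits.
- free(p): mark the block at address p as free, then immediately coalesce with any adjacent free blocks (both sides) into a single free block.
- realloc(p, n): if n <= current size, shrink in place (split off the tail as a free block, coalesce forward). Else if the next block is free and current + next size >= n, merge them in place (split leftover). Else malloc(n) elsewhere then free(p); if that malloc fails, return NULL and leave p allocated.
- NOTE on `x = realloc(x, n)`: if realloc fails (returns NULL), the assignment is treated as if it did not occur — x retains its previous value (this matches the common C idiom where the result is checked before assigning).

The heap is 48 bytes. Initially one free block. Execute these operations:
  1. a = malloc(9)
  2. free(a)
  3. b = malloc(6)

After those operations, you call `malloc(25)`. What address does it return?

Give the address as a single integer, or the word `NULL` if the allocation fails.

Op 1: a = malloc(9) -> a = 0; heap: [0-8 ALLOC][9-47 FREE]
Op 2: free(a) -> (freed a); heap: [0-47 FREE]
Op 3: b = malloc(6) -> b = 0; heap: [0-5 ALLOC][6-47 FREE]
malloc(25): first-fit scan over [0-5 ALLOC][6-47 FREE] -> 6

Answer: 6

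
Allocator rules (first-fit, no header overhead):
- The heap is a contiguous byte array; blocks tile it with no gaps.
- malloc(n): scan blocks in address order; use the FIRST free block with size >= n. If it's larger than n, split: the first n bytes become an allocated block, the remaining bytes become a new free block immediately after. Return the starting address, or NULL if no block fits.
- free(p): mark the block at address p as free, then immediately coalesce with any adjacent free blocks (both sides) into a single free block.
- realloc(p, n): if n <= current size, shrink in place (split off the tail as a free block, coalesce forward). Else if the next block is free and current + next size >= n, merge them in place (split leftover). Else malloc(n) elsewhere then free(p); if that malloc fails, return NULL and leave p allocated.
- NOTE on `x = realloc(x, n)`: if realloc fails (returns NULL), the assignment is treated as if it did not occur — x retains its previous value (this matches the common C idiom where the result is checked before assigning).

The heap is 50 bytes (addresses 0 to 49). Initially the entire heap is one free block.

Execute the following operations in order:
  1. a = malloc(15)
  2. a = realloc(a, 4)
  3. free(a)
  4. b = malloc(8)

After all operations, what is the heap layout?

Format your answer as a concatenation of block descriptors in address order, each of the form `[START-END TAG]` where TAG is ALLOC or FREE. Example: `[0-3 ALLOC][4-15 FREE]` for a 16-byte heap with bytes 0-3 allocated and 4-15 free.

Op 1: a = malloc(15) -> a = 0; heap: [0-14 ALLOC][15-49 FREE]
Op 2: a = realloc(a, 4) -> a = 0; heap: [0-3 ALLOC][4-49 FREE]
Op 3: free(a) -> (freed a); heap: [0-49 FREE]
Op 4: b = malloc(8) -> b = 0; heap: [0-7 ALLOC][8-49 FREE]

Answer: [0-7 ALLOC][8-49 FREE]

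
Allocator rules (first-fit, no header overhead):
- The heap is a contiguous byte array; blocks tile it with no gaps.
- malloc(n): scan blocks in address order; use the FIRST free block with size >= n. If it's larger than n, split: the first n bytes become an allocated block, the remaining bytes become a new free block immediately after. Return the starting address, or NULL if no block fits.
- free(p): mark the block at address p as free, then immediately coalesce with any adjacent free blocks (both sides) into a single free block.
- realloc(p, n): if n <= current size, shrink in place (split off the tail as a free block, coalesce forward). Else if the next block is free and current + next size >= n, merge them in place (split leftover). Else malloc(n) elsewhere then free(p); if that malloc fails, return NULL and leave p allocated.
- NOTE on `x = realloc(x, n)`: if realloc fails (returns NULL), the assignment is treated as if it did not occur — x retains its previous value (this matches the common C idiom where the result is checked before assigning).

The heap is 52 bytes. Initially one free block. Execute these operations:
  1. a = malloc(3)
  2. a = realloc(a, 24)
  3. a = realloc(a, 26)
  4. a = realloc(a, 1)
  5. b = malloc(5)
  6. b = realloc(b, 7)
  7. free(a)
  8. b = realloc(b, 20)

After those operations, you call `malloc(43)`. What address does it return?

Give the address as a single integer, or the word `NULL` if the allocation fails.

Answer: NULL

Derivation:
Op 1: a = malloc(3) -> a = 0; heap: [0-2 ALLOC][3-51 FREE]
Op 2: a = realloc(a, 24) -> a = 0; heap: [0-23 ALLOC][24-51 FREE]
Op 3: a = realloc(a, 26) -> a = 0; heap: [0-25 ALLOC][26-51 FREE]
Op 4: a = realloc(a, 1) -> a = 0; heap: [0-0 ALLOC][1-51 FREE]
Op 5: b = malloc(5) -> b = 1; heap: [0-0 ALLOC][1-5 ALLOC][6-51 FREE]
Op 6: b = realloc(b, 7) -> b = 1; heap: [0-0 ALLOC][1-7 ALLOC][8-51 FREE]
Op 7: free(a) -> (freed a); heap: [0-0 FREE][1-7 ALLOC][8-51 FREE]
Op 8: b = realloc(b, 20) -> b = 1; heap: [0-0 FREE][1-20 ALLOC][21-51 FREE]
malloc(43): first-fit scan over [0-0 FREE][1-20 ALLOC][21-51 FREE] -> NULL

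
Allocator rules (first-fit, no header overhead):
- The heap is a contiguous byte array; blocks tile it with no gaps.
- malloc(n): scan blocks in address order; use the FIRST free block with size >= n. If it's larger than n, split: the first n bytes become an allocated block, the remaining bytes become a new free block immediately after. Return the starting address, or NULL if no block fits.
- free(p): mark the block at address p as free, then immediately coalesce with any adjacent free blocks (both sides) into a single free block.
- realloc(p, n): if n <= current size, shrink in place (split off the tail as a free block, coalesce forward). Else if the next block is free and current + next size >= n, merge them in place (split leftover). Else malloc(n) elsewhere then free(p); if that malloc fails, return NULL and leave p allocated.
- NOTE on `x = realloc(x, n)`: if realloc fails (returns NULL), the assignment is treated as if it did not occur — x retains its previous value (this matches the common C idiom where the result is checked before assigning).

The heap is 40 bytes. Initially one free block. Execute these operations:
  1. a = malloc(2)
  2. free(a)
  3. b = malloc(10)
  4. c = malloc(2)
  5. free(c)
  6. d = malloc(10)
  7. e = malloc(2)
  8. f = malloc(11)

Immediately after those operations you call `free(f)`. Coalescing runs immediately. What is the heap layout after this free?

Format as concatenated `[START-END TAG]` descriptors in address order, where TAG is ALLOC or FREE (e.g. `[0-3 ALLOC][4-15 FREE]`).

Op 1: a = malloc(2) -> a = 0; heap: [0-1 ALLOC][2-39 FREE]
Op 2: free(a) -> (freed a); heap: [0-39 FREE]
Op 3: b = malloc(10) -> b = 0; heap: [0-9 ALLOC][10-39 FREE]
Op 4: c = malloc(2) -> c = 10; heap: [0-9 ALLOC][10-11 ALLOC][12-39 FREE]
Op 5: free(c) -> (freed c); heap: [0-9 ALLOC][10-39 FREE]
Op 6: d = malloc(10) -> d = 10; heap: [0-9 ALLOC][10-19 ALLOC][20-39 FREE]
Op 7: e = malloc(2) -> e = 20; heap: [0-9 ALLOC][10-19 ALLOC][20-21 ALLOC][22-39 FREE]
Op 8: f = malloc(11) -> f = 22; heap: [0-9 ALLOC][10-19 ALLOC][20-21 ALLOC][22-32 ALLOC][33-39 FREE]
free(f): f = 22 -> block [22-32 ALLOC]; mark free, coalesce with adjacent free neighbors -> [0-9 ALLOC][10-19 ALLOC][20-21 ALLOC][22-39 FREE]

Answer: [0-9 ALLOC][10-19 ALLOC][20-21 ALLOC][22-39 FREE]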